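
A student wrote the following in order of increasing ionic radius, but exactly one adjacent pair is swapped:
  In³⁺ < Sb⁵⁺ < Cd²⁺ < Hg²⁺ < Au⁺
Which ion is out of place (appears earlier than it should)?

In³⁺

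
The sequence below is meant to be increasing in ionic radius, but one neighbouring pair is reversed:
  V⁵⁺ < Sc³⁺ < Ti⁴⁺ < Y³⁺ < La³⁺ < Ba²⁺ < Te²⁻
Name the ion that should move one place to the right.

Compare adjacent ions: both have 18 electrons but Z(Ti)=22 > Z(Sc)=21, so Ti⁴⁺ should be the smaller of the two — yet in this increasing list Sc³⁺ sits before Ti⁴⁺. Nothing else is reversed, so Sc³⁺ should move one place to the right.

Sc³⁺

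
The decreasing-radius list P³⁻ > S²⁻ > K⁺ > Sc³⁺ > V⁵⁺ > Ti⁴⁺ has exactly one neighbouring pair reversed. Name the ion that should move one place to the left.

Ti⁴⁺

Compare adjacent ions: both have 18 electrons but Z(V)=23 > Z(Ti)=22, so V⁵⁺ should be the smaller of the two — yet in this decreasing list V⁵⁺ sits before Ti⁴⁺. Nothing else is reversed, so Ti⁴⁺ should move one place to the left.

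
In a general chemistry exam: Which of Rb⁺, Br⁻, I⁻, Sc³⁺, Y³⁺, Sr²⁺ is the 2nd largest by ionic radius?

Br⁻

Electron counts and nuclear charges: Sc³⁺ has 18 e⁻ (Z=21), Y³⁺ has 36 e⁻ (Z=39), Sr²⁺ has 36 e⁻ (Z=38), Rb⁺ has 36 e⁻ (Z=37), Br⁻ has 36 e⁻ (Z=35), I⁻ has 54 e⁻ (Z=53). Sc³⁺ < Y³⁺ (same group, period 4 vs 5); Y³⁺ < Sr²⁺ (both 36 e⁻, Z=39>38); Sr²⁺ < Rb⁺ (both 36 e⁻, Z=38>37); Rb⁺ < Br⁻ (isoelectronic, higher Z=37 is smaller); Br⁻ < I⁻ (same group, 1 shell fewer).
That gives Sc³⁺ < Y³⁺ < Sr²⁺ < Rb⁺ < Br⁻ < I⁻. From the largest end, number 2 is Br⁻.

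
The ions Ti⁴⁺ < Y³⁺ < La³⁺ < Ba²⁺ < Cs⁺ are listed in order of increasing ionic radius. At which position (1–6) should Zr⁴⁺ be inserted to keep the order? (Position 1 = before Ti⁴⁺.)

2

Tabulating Z and e⁻: Ti⁴⁺ (Z=22, 18 e⁻), Zr⁴⁺ (Z=40, 36 e⁻), Y³⁺ (Z=39, 36 e⁻), La³⁺ (Z=57, 54 e⁻), Ba²⁺ (Z=56, 54 e⁻), Cs⁺ (Z=55, 54 e⁻). Ti⁴⁺ < Zr⁴⁺ (same group, period 4 vs 5); Zr⁴⁺ < Y³⁺ (isoelectronic, higher Z=40 is smaller); Y³⁺ < La³⁺ (same group, period 5 vs 6); La³⁺ < Ba²⁺ (both 54 e⁻, Z=57>56); Ba²⁺ < Cs⁺ (isoelectronic, higher Z=56 is smaller).
Merged order: Ti⁴⁺ < Zr⁴⁺ < Y³⁺ < La³⁺ < Ba²⁺ < Cs⁺ — Zr⁴⁺ is number 2.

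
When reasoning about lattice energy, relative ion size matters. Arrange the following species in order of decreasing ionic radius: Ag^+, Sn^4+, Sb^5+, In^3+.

Ag^+ > In^3+ > Sn^4+ > Sb^5+

Each ion has 46 electrons. The ranking follows nuclear charge in reverse — greater Z gives a smaller radius. Sb^5+ (Z=51), Sn^4+ (Z=50), In^3+ (Z=49), Ag^+ (Z=47).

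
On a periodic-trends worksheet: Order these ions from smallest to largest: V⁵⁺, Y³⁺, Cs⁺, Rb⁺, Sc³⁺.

First list Z and electron count for each: V⁵⁺ has 18 e⁻ (Z=23), Sc³⁺ has 18 e⁻ (Z=21), Y³⁺ has 36 e⁻ (Z=39), Rb⁺ has 36 e⁻ (Z=37), Cs⁺ has 54 e⁻ (Z=55). V⁵⁺ < Sc³⁺ (isoelectronic, higher Z=23 is smaller); Sc³⁺ < Y³⁺ (same group, 1 shell fewer); Y³⁺ < Rb⁺ (both 36 e⁻, Z=39>37); Rb⁺ < Cs⁺ (same group, 1 shell fewer).

V⁵⁺ < Sc³⁺ < Y³⁺ < Rb⁺ < Cs⁺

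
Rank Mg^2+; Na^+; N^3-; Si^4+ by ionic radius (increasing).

Si^4+ < Mg^2+ < Na^+ < N^3-

All of these have 10 electrons (isoelectronic). With the same electron cloud, the ion with the most protons pulls it in tightest. Nuclear charges: Si^4+ (Z=14), Mg^2+ (Z=12), Na^+ (Z=11), N^3- (Z=7). Highest Z is smallest.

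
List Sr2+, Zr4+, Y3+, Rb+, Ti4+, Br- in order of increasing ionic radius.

Ti4+ < Zr4+ < Y3+ < Sr2+ < Rb+ < Br-

Ti4+: 18 e⁻, Z=22, Zr4+: 36 e⁻, Z=40, Y3+: 36 e⁻, Z=39, Sr2+: 36 e⁻, Z=38, Rb+: 36 e⁻, Z=37, Br-: 36 e⁻, Z=35. Ti4+ < Zr4+ (same group, 1 shell fewer); Zr4+ < Y3+ (both 36 e⁻, Z=40>39); Y3+ < Sr2+ (isoelectronic, higher Z=39 is smaller); Sr2+ < Rb+ (isoelectronic, higher Z=38 is smaller); Rb+ < Br- (isoelectronic, higher Z=37 is smaller).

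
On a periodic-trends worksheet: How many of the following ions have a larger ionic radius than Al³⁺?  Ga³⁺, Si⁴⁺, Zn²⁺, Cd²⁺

3

First list Z and electron count for each: Si⁴⁺: 10 e⁻, Z=14, Al³⁺: 10 e⁻, Z=13, Ga³⁺: 28 e⁻, Z=31, Zn²⁺: 28 e⁻, Z=30, Cd²⁺: 46 e⁻, Z=48. Si⁴⁺ < Al³⁺ (both 10 e⁻, Z=14>13); Al³⁺ < Ga³⁺ (same group, 1 shell fewer); Ga³⁺ < Zn²⁺ (isoelectronic, higher Z=31 is smaller); Zn²⁺ < Cd²⁺ (same group, period 4 vs 5).
Relative to Al³⁺, the ions that are larger are Ga³⁺, Zn²⁺, Cd²⁺. Count: 3.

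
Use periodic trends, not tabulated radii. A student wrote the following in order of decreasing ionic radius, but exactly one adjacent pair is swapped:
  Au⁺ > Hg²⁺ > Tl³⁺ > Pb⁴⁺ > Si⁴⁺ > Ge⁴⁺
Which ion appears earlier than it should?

Si⁴⁺

Scanning neighbour by neighbour, only Si⁴⁺/Ge⁴⁺ violates a trend: same group and charge — period 3 sits above period 4, so Si⁴⁺ is smaller. That makes Si⁴⁺ the one sitting a position early relative to where it belongs.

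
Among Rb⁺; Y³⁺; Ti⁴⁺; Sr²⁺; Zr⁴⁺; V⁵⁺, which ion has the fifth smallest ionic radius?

Tabulating Z and e⁻: V⁵⁺: 18 e⁻, Z=23, Ti⁴⁺: 18 e⁻, Z=22, Zr⁴⁺: 36 e⁻, Z=40, Y³⁺: 36 e⁻, Z=39, Sr²⁺: 36 e⁻, Z=38, Rb⁺: 36 e⁻, Z=37. V⁵⁺ < Ti⁴⁺ (both 18 e⁻, Z=23>22); Ti⁴⁺ < Zr⁴⁺ (same group, period 4 vs 5); Zr⁴⁺ < Y³⁺ (both 36 e⁻, Z=40>39); Y³⁺ < Sr²⁺ (both 36 e⁻, Z=39>38); Sr²⁺ < Rb⁺ (isoelectronic, higher Z=38 is smaller).
Ordering: V⁵⁺ < Ti⁴⁺ < Zr⁴⁺ < Y³⁺ < Sr²⁺ < Rb⁺. The fifth smallest is Sr²⁺.

Sr²⁺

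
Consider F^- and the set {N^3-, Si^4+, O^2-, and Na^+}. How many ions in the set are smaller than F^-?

2

All of these have 10 electrons (isoelectronic). With the same electron cloud, the ion with the most protons pulls it in tightest. Nuclear charges: Si^4+ (Z=14), Na^+ (Z=11), F^- (Z=9), O^2- (Z=8), N^3- (Z=7). Highest Z is smallest.
Relative to F^-, the ions that are smaller are Si^4+, Na^+. That's 2.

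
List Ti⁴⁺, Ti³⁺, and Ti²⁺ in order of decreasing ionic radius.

For a single element, ionic radius drops as positive charge rises — Ti⁴⁺ < Ti²⁺.

Ti²⁺ > Ti³⁺ > Ti⁴⁺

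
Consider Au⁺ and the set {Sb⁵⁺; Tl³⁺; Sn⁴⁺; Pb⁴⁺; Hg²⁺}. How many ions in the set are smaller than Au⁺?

5

Electron counts and nuclear charges: Sb⁵⁺ (Z=51, 46 e⁻), Sn⁴⁺ (Z=50, 46 e⁻), Pb⁴⁺ (Z=82, 78 e⁻), Tl³⁺ (Z=81, 78 e⁻), Hg²⁺ (Z=80, 78 e⁻), Au⁺ (Z=79, 78 e⁻). Sb⁵⁺ < Sn⁴⁺ (both 46 e⁻, Z=51>50); Sn⁴⁺ < Pb⁴⁺ (same group, 1 shell fewer); Pb⁴⁺ < Tl³⁺ (isoelectronic, higher Z=82 is smaller); Tl³⁺ < Hg²⁺ (both 78 e⁻, Z=81>80); Hg²⁺ < Au⁺ (both 78 e⁻, Z=80>79).
Ordering all of them (including Au⁺) by radius gives Sb⁵⁺ < Sn⁴⁺ < Pb⁴⁺ < Tl³⁺ < Hg²⁺ < Au⁺. So 5 are smaller.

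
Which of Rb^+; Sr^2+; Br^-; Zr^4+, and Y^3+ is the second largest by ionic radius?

These species are isoelectronic with 36 electrons. The only difference is the number of protons: Zr^4+ (Z=40), Y^3+ (Z=39), Sr^2+ (Z=38), Rb^+ (Z=37), Br^- (Z=35). The strongest nuclear pull (Zr^4+) gives the smallest ion.
So the order is Zr^4+ < Y^3+ < Sr^2+ < Rb^+ < Br^-; the 2nd-largest ion is Rb^+.

Rb^+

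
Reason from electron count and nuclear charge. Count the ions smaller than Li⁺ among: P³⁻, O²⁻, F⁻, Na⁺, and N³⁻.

0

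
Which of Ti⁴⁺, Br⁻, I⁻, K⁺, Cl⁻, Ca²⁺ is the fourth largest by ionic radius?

Work out protons and electrons: Ti⁴⁺ has 18 e⁻ (Z=22), Ca²⁺ has 18 e⁻ (Z=20), K⁺ has 18 e⁻ (Z=19), Cl⁻ has 18 e⁻ (Z=17), Br⁻ has 36 e⁻ (Z=35), I⁻ has 54 e⁻ (Z=53). Ti⁴⁺ < Ca²⁺ (both 18 e⁻, Z=22>20); Ca²⁺ < K⁺ (both 18 e⁻, Z=20>19); K⁺ < Cl⁻ (both 18 e⁻, Z=19>17); Cl⁻ < Br⁻ (same group, period 3 vs 4); Br⁻ < I⁻ (same group, period 4 vs 5).
That gives Ti⁴⁺ < Ca²⁺ < K⁺ < Cl⁻ < Br⁻ < I⁻. From the largest end, number 4 is K⁺.

K⁺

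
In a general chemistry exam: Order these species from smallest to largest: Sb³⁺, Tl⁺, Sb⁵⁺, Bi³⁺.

Sb⁵⁺ < Sb³⁺ < Bi³⁺ < Tl⁺

First list Z and electron count for each: Sb⁵⁺: 46 e⁻, Z=51, Sb³⁺: 48 e⁻, Z=51, Bi³⁺: 80 e⁻, Z=83, Tl⁺: 80 e⁻, Z=81. Sb⁵⁺ < Sb³⁺ (same element, +5 vs +3); Sb³⁺ < Bi³⁺ (same group, period 5 vs 6); Bi³⁺ < Tl⁺ (isoelectronic, higher Z=83 is smaller).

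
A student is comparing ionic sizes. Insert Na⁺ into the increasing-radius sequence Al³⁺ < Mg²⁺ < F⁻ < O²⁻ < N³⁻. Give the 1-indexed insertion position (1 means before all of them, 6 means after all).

3

These species are isoelectronic with 10 electrons. The only difference is the number of protons: Al³⁺ (Z=13), Mg²⁺ (Z=12), Na⁺ (Z=11), F⁻ (Z=9), O²⁻ (Z=8), N³⁻ (Z=7). The strongest nuclear pull (Al³⁺) gives the smallest ion.
With Na⁺ included the full order is Al³⁺ < Mg²⁺ < Na⁺ < F⁻ < O²⁻ < N³⁻, so it takes position 3.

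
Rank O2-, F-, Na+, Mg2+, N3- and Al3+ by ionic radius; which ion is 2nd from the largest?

O2-

All of these have 10 electrons (isoelectronic). With the same electron cloud, the ion with the most protons pulls it in tightest. Nuclear charges: Al3+ (Z=13), Mg2+ (Z=12), Na+ (Z=11), F- (Z=9), O2- (Z=8), N3- (Z=7). Highest Z is smallest.
Full ascending order: Al3+ < Mg2+ < Na+ < F- < O2- < N3-. Counting from the largest, position 2 is O2-.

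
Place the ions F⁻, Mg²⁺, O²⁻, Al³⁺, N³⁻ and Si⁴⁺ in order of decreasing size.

Each ion has 10 electrons. The ranking follows nuclear charge in reverse — greater Z gives a smaller radius. Si⁴⁺ (Z=14), Al³⁺ (Z=13), Mg²⁺ (Z=12), F⁻ (Z=9), O²⁻ (Z=8), N³⁻ (Z=7).

N³⁻ > O²⁻ > F⁻ > Mg²⁺ > Al³⁺ > Si⁴⁺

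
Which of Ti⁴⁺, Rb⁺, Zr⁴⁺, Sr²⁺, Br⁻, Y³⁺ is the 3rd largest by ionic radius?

Sr²⁺

First list Z and electron count for each: Ti⁴⁺ (Z=22, 18 e⁻), Zr⁴⁺ (Z=40, 36 e⁻), Y³⁺ (Z=39, 36 e⁻), Sr²⁺ (Z=38, 36 e⁻), Rb⁺ (Z=37, 36 e⁻), Br⁻ (Z=35, 36 e⁻). Ti⁴⁺ < Zr⁴⁺ (same group, 1 shell fewer); Zr⁴⁺ < Y³⁺ (isoelectronic, higher Z=40 is smaller); Y³⁺ < Sr²⁺ (isoelectronic, higher Z=39 is smaller); Sr²⁺ < Rb⁺ (both 36 e⁻, Z=38>37); Rb⁺ < Br⁻ (both 36 e⁻, Z=37>35).
Full ascending order: Ti⁴⁺ < Zr⁴⁺ < Y³⁺ < Sr²⁺ < Rb⁺ < Br⁻. Counting from the largest, position 3 is Sr²⁺.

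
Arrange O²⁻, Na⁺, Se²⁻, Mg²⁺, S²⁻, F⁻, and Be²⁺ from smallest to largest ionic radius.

Electron counts and nuclear charges: Be²⁺ (Z=4, 2 e⁻), Mg²⁺ (Z=12, 10 e⁻), Na⁺ (Z=11, 10 e⁻), F⁻ (Z=9, 10 e⁻), O²⁻ (Z=8, 10 e⁻), S²⁻ (Z=16, 18 e⁻), Se²⁻ (Z=34, 36 e⁻). Be²⁺ < Mg²⁺ (same group, 1 shell fewer); Mg²⁺ < Na⁺ (isoelectronic, higher Z=12 is smaller); Na⁺ < F⁻ (isoelectronic, higher Z=11 is smaller); F⁻ < O²⁻ (both 10 e⁻, Z=9>8); O²⁻ < S²⁻ (same group, 1 shell fewer); S²⁻ < Se²⁻ (same group, period 3 vs 4).

Be²⁺ < Mg²⁺ < Na⁺ < F⁻ < O²⁻ < S²⁻ < Se²⁻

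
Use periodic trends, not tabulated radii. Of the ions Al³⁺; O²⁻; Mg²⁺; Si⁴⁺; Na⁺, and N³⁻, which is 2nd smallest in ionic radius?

These species are isoelectronic with 10 electrons. The only difference is the number of protons: Si⁴⁺ (Z=14), Al³⁺ (Z=13), Mg²⁺ (Z=12), Na⁺ (Z=11), O²⁻ (Z=8), N³⁻ (Z=7). The strongest nuclear pull (Si⁴⁺) gives the smallest ion.
So the order is Si⁴⁺ < Al³⁺ < Mg²⁺ < Na⁺ < O²⁻ < N³⁻; the 2nd-smallest ion is Al³⁺.

Al³⁺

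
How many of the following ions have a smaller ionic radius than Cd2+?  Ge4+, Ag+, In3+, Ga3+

Tabulating Z and e⁻: Ge4+: 28 e⁻, Z=32, Ga3+: 28 e⁻, Z=31, In3+: 46 e⁻, Z=49, Cd2+: 46 e⁻, Z=48, Ag+: 46 e⁻, Z=47. Ge4+ < Ga3+ (isoelectronic, higher Z=32 is smaller); Ga3+ < In3+ (same group, 1 shell fewer); In3+ < Cd2+ (isoelectronic, higher Z=49 is smaller); Cd2+ < Ag+ (isoelectronic, higher Z=48 is smaller).
Ordering all of them (including Cd2+) by radius gives Ge4+ < Ga3+ < In3+ < Cd2+ < Ag+. So 3 are smaller.

3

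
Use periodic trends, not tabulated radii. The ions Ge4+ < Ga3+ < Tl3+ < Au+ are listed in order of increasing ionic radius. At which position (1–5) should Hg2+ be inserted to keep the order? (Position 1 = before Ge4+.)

Ge4+ has 28 e⁻ (Z=32), Ga3+ has 28 e⁻ (Z=31), Tl3+ has 78 e⁻ (Z=81), Hg2+ has 78 e⁻ (Z=80), Au+ has 78 e⁻ (Z=79). Ge4+ < Ga3+ (isoelectronic, higher Z=32 is smaller); Ga3+ < Tl3+ (same group, period 4 vs 6); Tl3+ < Hg2+ (isoelectronic, higher Z=81 is smaller); Hg2+ < Au+ (isoelectronic, higher Z=80 is smaller).
The complete sequence is Ge4+ < Ga3+ < Tl3+ < Hg2+ < Au+. Hg2+ sits at position 4.

4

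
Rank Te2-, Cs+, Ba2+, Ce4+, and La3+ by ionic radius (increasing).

Isoelectronic series (54 e⁻ each). Size is set by nuclear charge: more protons means a smaller ion. Ce4+ (Z=58), La3+ (Z=57), Ba2+ (Z=56), Cs+ (Z=55), Te2- (Z=52).

Ce4+ < La3+ < Ba2+ < Cs+ < Te2-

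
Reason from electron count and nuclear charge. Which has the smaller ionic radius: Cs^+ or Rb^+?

These ions sit in one column with identical charge. Each step down the periodic table adds a principal shell, increasing the radius.

Rb^+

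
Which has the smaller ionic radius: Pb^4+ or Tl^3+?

Pb^4+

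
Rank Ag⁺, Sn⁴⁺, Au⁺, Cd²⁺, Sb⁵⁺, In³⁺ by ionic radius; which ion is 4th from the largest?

In³⁺

Tabulating Z and e⁻: Sb⁵⁺ (Z=51, 46 e⁻), Sn⁴⁺ (Z=50, 46 e⁻), In³⁺ (Z=49, 46 e⁻), Cd²⁺ (Z=48, 46 e⁻), Ag⁺ (Z=47, 46 e⁻), Au⁺ (Z=79, 78 e⁻). Sb⁵⁺ < Sn⁴⁺ (both 46 e⁻, Z=51>50); Sn⁴⁺ < In³⁺ (both 46 e⁻, Z=50>49); In³⁺ < Cd²⁺ (isoelectronic, higher Z=49 is smaller); Cd²⁺ < Ag⁺ (both 46 e⁻, Z=48>47); Ag⁺ < Au⁺ (same group, 1 shell fewer).
Full ascending order: Sb⁵⁺ < Sn⁴⁺ < In³⁺ < Cd²⁺ < Ag⁺ < Au⁺. Counting from the largest, position 4 is In³⁺.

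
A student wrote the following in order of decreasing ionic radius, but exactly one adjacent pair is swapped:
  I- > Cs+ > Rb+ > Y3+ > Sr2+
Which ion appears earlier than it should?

Y3+

Scanning neighbour by neighbour, only Y3+/Sr2+ violates a trend: both have 36 electrons but Z(Y)=39 > Z(Sr)=38, so Y3+ should be the smaller of the two. That makes Y3+ the one sitting a position early relative to where it belongs.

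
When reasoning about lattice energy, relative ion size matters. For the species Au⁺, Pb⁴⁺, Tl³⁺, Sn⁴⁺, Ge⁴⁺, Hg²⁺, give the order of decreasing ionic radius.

Au⁺ > Hg²⁺ > Tl³⁺ > Pb⁴⁺ > Sn⁴⁺ > Ge⁴⁺

Tabulating Z and e⁻: Ge⁴⁺: 28 e⁻, Z=32, Sn⁴⁺: 46 e⁻, Z=50, Pb⁴⁺: 78 e⁻, Z=82, Tl³⁺: 78 e⁻, Z=81, Hg²⁺: 78 e⁻, Z=80, Au⁺: 78 e⁻, Z=79. Ge⁴⁺ < Sn⁴⁺ (same group, period 4 vs 5); Sn⁴⁺ < Pb⁴⁺ (same group, 1 shell fewer); Pb⁴⁺ < Tl³⁺ (isoelectronic, higher Z=82 is smaller); Tl³⁺ < Hg²⁺ (isoelectronic, higher Z=81 is smaller); Hg²⁺ < Au⁺ (both 78 e⁻, Z=80>79).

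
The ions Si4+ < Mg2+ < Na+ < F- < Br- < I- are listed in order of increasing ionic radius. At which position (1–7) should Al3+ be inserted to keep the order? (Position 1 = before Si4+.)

2

Si4+ has 10 e⁻ (Z=14), Al3+ has 10 e⁻ (Z=13), Mg2+ has 10 e⁻ (Z=12), Na+ has 10 e⁻ (Z=11), F- has 10 e⁻ (Z=9), Br- has 36 e⁻ (Z=35), I- has 54 e⁻ (Z=53). Si4+ < Al3+ (isoelectronic, higher Z=14 is smaller); Al3+ < Mg2+ (isoelectronic, higher Z=13 is smaller); Mg2+ < Na+ (isoelectronic, higher Z=12 is smaller); Na+ < F- (both 10 e⁻, Z=11>9); F- < Br- (same group, period 2 vs 4); Br- < I- (same group, 1 shell fewer).
Merged order: Si4+ < Al3+ < Mg2+ < Na+ < F- < Br- < I- — Al3+ is number 2.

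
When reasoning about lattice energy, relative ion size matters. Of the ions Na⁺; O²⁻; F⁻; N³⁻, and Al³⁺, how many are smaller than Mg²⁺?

1

Isoelectronic series (10 e⁻ each). Size is set by nuclear charge: more protons means a smaller ion. Al³⁺ (Z=13), Mg²⁺ (Z=12), Na⁺ (Z=11), F⁻ (Z=9), O²⁻ (Z=8), N³⁻ (Z=7).
Placing each against Mg²⁺: smaller — Al³⁺; larger — Na⁺, F⁻, O²⁻, N³⁻. That's 1.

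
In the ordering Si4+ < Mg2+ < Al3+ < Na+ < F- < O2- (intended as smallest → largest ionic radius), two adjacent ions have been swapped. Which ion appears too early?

The pair Mg2+, Al3+ is the wrong way round — they are isoelectronic (10 e⁻) and Al has more protons than Mg (13 vs 12), making Al3+ smaller. All other adjacent pairs agree with periodic trends, so Mg2+ is the misplaced ion.

Mg2+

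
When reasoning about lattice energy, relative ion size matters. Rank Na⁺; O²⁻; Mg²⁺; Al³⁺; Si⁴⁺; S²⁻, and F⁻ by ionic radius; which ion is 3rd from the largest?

Si⁴⁺ (Z=14, 10 e⁻), Al³⁺ (Z=13, 10 e⁻), Mg²⁺ (Z=12, 10 e⁻), Na⁺ (Z=11, 10 e⁻), F⁻ (Z=9, 10 e⁻), O²⁻ (Z=8, 10 e⁻), S²⁻ (Z=16, 18 e⁻). Si⁴⁺ < Al³⁺ (both 10 e⁻, Z=14>13); Al³⁺ < Mg²⁺ (isoelectronic, higher Z=13 is smaller); Mg²⁺ < Na⁺ (both 10 e⁻, Z=12>11); Na⁺ < F⁻ (both 10 e⁻, Z=11>9); F⁻ < O²⁻ (isoelectronic, higher Z=9 is smaller); O²⁻ < S²⁻ (same group, 1 shell fewer).
That gives Si⁴⁺ < Al³⁺ < Mg²⁺ < Na⁺ < F⁻ < O²⁻ < S²⁻. From the largest end, number 3 is F⁻.

F⁻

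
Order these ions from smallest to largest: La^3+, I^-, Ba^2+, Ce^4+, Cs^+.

These species are isoelectronic with 54 electrons. The only difference is the number of protons: Ce^4+ (Z=58), La^3+ (Z=57), Ba^2+ (Z=56), Cs^+ (Z=55), I^- (Z=53). The strongest nuclear pull (Ce^4+) gives the smallest ion.

Ce^4+ < La^3+ < Ba^2+ < Cs^+ < I^-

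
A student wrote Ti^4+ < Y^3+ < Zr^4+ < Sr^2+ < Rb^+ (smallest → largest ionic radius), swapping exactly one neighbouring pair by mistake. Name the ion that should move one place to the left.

Zr^4+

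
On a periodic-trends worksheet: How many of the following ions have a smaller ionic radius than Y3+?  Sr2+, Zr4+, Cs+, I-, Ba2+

Work out protons and electrons: Zr4+ (Z=40, 36 e⁻), Y3+ (Z=39, 36 e⁻), Sr2+ (Z=38, 36 e⁻), Ba2+ (Z=56, 54 e⁻), Cs+ (Z=55, 54 e⁻), I- (Z=53, 54 e⁻). Zr4+ < Y3+ (isoelectronic, higher Z=40 is smaller); Y3+ < Sr2+ (isoelectronic, higher Z=39 is smaller); Sr2+ < Ba2+ (same group, period 5 vs 6); Ba2+ < Cs+ (both 54 e⁻, Z=56>55); Cs+ < I- (isoelectronic, higher Z=55 is smaller).
Relative to Y3+, the ions that are smaller are Zr4+. So 1 is smaller.

1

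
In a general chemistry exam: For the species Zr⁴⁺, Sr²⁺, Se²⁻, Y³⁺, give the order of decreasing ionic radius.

Se²⁻ > Sr²⁺ > Y³⁺ > Zr⁴⁺

Isoelectronic series (36 e⁻ each). Size is set by nuclear charge: more protons means a smaller ion. Zr⁴⁺ (Z=40), Y³⁺ (Z=39), Sr²⁺ (Z=38), Se²⁻ (Z=34).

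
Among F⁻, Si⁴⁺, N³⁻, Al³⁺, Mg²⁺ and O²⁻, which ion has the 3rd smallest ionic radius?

Mg²⁺

Isoelectronic series (10 e⁻ each). Size is set by nuclear charge: more protons means a smaller ion. Si⁴⁺ (Z=14), Al³⁺ (Z=13), Mg²⁺ (Z=12), F⁻ (Z=9), O²⁻ (Z=8), N³⁻ (Z=7).
Ordering: Si⁴⁺ < Al³⁺ < Mg²⁺ < F⁻ < O²⁻ < N³⁻. The 3rd smallest is Mg²⁺.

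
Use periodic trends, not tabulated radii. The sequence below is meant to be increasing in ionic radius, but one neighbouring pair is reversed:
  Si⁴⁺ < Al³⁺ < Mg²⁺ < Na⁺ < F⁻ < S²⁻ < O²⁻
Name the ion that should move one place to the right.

S²⁻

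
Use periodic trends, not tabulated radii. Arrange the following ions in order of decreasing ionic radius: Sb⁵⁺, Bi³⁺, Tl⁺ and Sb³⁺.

Tabulating Z and e⁻: Sb⁵⁺ (Z=51, 46 e⁻), Sb³⁺ (Z=51, 48 e⁻), Bi³⁺ (Z=83, 80 e⁻), Tl⁺ (Z=81, 80 e⁻). Sb⁵⁺ < Sb³⁺ (same element, +5 vs +3); Sb³⁺ < Bi³⁺ (same group, 1 shell fewer); Bi³⁺ < Tl⁺ (both 80 e⁻, Z=83>81).

Tl⁺ > Bi³⁺ > Sb³⁺ > Sb⁵⁺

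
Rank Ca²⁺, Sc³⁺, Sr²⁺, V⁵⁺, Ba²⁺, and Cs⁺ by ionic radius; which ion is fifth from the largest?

Sc³⁺

V⁵⁺: 18 e⁻, Z=23, Sc³⁺: 18 e⁻, Z=21, Ca²⁺: 18 e⁻, Z=20, Sr²⁺: 36 e⁻, Z=38, Ba²⁺: 54 e⁻, Z=56, Cs⁺: 54 e⁻, Z=55. V⁵⁺ < Sc³⁺ (both 18 e⁻, Z=23>21); Sc³⁺ < Ca²⁺ (both 18 e⁻, Z=21>20); Ca²⁺ < Sr²⁺ (same group, 1 shell fewer); Sr²⁺ < Ba²⁺ (same group, period 5 vs 6); Ba²⁺ < Cs⁺ (isoelectronic, higher Z=56 is smaller).
So the order is V⁵⁺ < Sc³⁺ < Ca²⁺ < Sr²⁺ < Ba²⁺ < Cs⁺; the 5th-largest ion is Sc³⁺.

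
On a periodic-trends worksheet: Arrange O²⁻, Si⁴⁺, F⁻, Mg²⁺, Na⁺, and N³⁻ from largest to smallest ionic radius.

N³⁻ > O²⁻ > F⁻ > Na⁺ > Mg²⁺ > Si⁴⁺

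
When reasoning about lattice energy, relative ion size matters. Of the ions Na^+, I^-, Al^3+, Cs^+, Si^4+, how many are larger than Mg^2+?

First list Z and electron count for each: Si^4+ has 10 e⁻ (Z=14), Al^3+ has 10 e⁻ (Z=13), Mg^2+ has 10 e⁻ (Z=12), Na^+ has 10 e⁻ (Z=11), Cs^+ has 54 e⁻ (Z=55), I^- has 54 e⁻ (Z=53). Si^4+ < Al^3+ (isoelectronic, higher Z=14 is smaller); Al^3+ < Mg^2+ (both 10 e⁻, Z=13>12); Mg^2+ < Na^+ (both 10 e⁻, Z=12>11); Na^+ < Cs^+ (same group, 3 shells fewer); Cs^+ < I^- (both 54 e⁻, Z=55>53).
Overall: Si^4+ < Al^3+ < Mg^2+ < Na^+ < Cs^+ < I^-. Mg^2+ has 2 below it and 3 above. That's 3.

3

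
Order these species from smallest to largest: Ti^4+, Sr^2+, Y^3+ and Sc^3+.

Electron counts and nuclear charges: Ti^4+: 18 e⁻, Z=22, Sc^3+: 18 e⁻, Z=21, Y^3+: 36 e⁻, Z=39, Sr^2+: 36 e⁻, Z=38. Ti^4+ < Sc^3+ (both 18 e⁻, Z=22>21); Sc^3+ < Y^3+ (same group, period 4 vs 5); Y^3+ < Sr^2+ (both 36 e⁻, Z=39>38).

Ti^4+ < Sc^3+ < Y^3+ < Sr^2+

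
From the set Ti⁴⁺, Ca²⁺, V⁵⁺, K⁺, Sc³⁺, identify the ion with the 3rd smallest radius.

Sc³⁺

All of these have 18 electrons (isoelectronic). With the same electron cloud, the ion with the most protons pulls it in tightest. Nuclear charges: V⁵⁺ (Z=23), Ti⁴⁺ (Z=22), Sc³⁺ (Z=21), Ca²⁺ (Z=20), K⁺ (Z=19). Highest Z is smallest.
So the order is V⁵⁺ < Ti⁴⁺ < Sc³⁺ < Ca²⁺ < K⁺; the 3rd-smallest ion is Sc³⁺.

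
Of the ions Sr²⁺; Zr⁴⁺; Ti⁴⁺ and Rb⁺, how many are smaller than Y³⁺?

First list Z and electron count for each: Ti⁴⁺ (Z=22, 18 e⁻), Zr⁴⁺ (Z=40, 36 e⁻), Y³⁺ (Z=39, 36 e⁻), Sr²⁺ (Z=38, 36 e⁻), Rb⁺ (Z=37, 36 e⁻). Ti⁴⁺ < Zr⁴⁺ (same group, 1 shell fewer); Zr⁴⁺ < Y³⁺ (both 36 e⁻, Z=40>39); Y³⁺ < Sr²⁺ (isoelectronic, higher Z=39 is smaller); Sr²⁺ < Rb⁺ (both 36 e⁻, Z=38>37).
Ordering all of them (including Y³⁺) by radius gives Ti⁴⁺ < Zr⁴⁺ < Y³⁺ < Sr²⁺ < Rb⁺. So 2 are smaller.

2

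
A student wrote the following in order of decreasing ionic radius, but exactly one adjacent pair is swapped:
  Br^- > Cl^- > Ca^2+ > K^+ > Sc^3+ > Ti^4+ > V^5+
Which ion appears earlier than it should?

Ca^2+

Compare adjacent ions: they are isoelectronic (18 e⁻) and Ca has more protons than K (20 vs 19), making Ca^2+ smaller — yet in this decreasing list Ca^2+ sits before K^+. Nothing else is reversed, so Ca^2+ should move one place to the right.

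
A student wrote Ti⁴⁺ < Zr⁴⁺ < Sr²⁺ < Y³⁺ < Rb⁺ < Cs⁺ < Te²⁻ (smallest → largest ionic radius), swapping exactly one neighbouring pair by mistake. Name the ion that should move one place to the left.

Y³⁺

Compare adjacent ions: they are isoelectronic (36 e⁻) and Y has more protons than Sr (39 vs 38), making Y³⁺ smaller — yet in this increasing list Sr²⁺ sits before Y³⁺. Nothing else is reversed, so Y³⁺ should move one place to the left.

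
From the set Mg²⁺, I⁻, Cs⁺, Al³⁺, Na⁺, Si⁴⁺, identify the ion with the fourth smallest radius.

Na⁺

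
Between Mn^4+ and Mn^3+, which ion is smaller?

Same element, different charge: the more highly charged cation has fewer electrons and a greater effective nuclear charge per electron, making Mn^4+ the smallest.

Mn^4+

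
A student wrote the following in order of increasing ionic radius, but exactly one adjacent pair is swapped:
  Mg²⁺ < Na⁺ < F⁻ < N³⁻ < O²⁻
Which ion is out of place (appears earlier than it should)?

Check each adjacent pair. N³⁻ and O²⁻ are reversed: O²⁻ and N³⁻ share 10 electrons; the higher nuclear charge on O (Z=8) contracts it more, so O²⁻ < N³⁻. No other neighbouring pair contradicts the periodic trends, so N³⁻ is the ion listed too early.

N³⁻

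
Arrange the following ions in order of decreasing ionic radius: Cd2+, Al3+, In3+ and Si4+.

Electron counts and nuclear charges: Si4+: 10 e⁻, Z=14, Al3+: 10 e⁻, Z=13, In3+: 46 e⁻, Z=49, Cd2+: 46 e⁻, Z=48. Si4+ < Al3+ (isoelectronic, higher Z=14 is smaller); Al3+ < In3+ (same group, 2 shells fewer); In3+ < Cd2+ (isoelectronic, higher Z=49 is smaller).

Cd2+ > In3+ > Al3+ > Si4+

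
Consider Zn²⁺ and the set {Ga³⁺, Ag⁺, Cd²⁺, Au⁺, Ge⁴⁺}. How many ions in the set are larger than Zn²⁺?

First list Z and electron count for each: Ge⁴⁺ (Z=32, 28 e⁻), Ga³⁺ (Z=31, 28 e⁻), Zn²⁺ (Z=30, 28 e⁻), Cd²⁺ (Z=48, 46 e⁻), Ag⁺ (Z=47, 46 e⁻), Au⁺ (Z=79, 78 e⁻). Ge⁴⁺ < Ga³⁺ (isoelectronic, higher Z=32 is smaller); Ga³⁺ < Zn²⁺ (isoelectronic, higher Z=31 is smaller); Zn²⁺ < Cd²⁺ (same group, 1 shell fewer); Cd²⁺ < Ag⁺ (both 46 e⁻, Z=48>47); Ag⁺ < Au⁺ (same group, 1 shell fewer).
Overall: Ge⁴⁺ < Ga³⁺ < Zn²⁺ < Cd²⁺ < Ag⁺ < Au⁺. Zn²⁺ has 2 below it and 3 above. Count: 3.

3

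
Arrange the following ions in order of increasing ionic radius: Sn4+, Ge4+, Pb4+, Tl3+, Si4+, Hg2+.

First list Z and electron count for each: Si4+ has 10 e⁻ (Z=14), Ge4+ has 28 e⁻ (Z=32), Sn4+ has 46 e⁻ (Z=50), Pb4+ has 78 e⁻ (Z=82), Tl3+ has 78 e⁻ (Z=81), Hg2+ has 78 e⁻ (Z=80). Si4+ < Ge4+ (same group, period 3 vs 4); Ge4+ < Sn4+ (same group, period 4 vs 5); Sn4+ < Pb4+ (same group, period 5 vs 6); Pb4+ < Tl3+ (isoelectronic, higher Z=82 is smaller); Tl3+ < Hg2+ (both 78 e⁻, Z=81>80).

Si4+ < Ge4+ < Sn4+ < Pb4+ < Tl3+ < Hg2+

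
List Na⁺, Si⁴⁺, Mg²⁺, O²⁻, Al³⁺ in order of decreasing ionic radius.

All of these have 10 electrons (isoelectronic). With the same electron cloud, the ion with the most protons pulls it in tightest. Nuclear charges: Si⁴⁺ (Z=14), Al³⁺ (Z=13), Mg²⁺ (Z=12), Na⁺ (Z=11), O²⁻ (Z=8). Highest Z is smallest.

O²⁻ > Na⁺ > Mg²⁺ > Al³⁺ > Si⁴⁺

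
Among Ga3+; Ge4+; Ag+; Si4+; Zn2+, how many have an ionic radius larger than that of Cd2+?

1

Work out protons and electrons: Si4+ (Z=14, 10 e⁻), Ge4+ (Z=32, 28 e⁻), Ga3+ (Z=31, 28 e⁻), Zn2+ (Z=30, 28 e⁻), Cd2+ (Z=48, 46 e⁻), Ag+ (Z=47, 46 e⁻). Si4+ < Ge4+ (same group, period 3 vs 4); Ge4+ < Ga3+ (both 28 e⁻, Z=32>31); Ga3+ < Zn2+ (isoelectronic, higher Z=31 is smaller); Zn2+ < Cd2+ (same group, period 4 vs 5); Cd2+ < Ag+ (isoelectronic, higher Z=48 is smaller).
Placing each against Cd2+: smaller — Si4+, Ge4+, Ga3+, Zn2+; larger — Ag+. That's 1.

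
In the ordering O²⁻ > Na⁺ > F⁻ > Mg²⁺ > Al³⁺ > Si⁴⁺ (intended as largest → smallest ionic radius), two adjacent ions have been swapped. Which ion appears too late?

F⁻

Compare adjacent ions: both have 10 electrons but Z(Na)=11 > Z(F)=9, so Na⁺ should be the smaller of the two — yet in this decreasing list Na⁺ sits before F⁻. Nothing else is reversed, so F⁻ should move one place to the left.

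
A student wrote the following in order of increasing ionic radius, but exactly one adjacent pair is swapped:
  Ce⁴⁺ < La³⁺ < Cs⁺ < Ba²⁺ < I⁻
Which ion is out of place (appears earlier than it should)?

Cs⁺

The pair Cs⁺, Ba²⁺ is the wrong way round — Ba²⁺ and Cs⁺ share 54 electrons; the higher nuclear charge on Ba (Z=56) contracts it more, so Ba²⁺ < Cs⁺. All other adjacent pairs agree with periodic trends, so Cs⁺ is the misplaced ion.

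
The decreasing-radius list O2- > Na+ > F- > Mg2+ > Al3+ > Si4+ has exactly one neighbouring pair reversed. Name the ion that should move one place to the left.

F-

Compare adjacent ions: both have 10 electrons but Z(Na)=11 > Z(F)=9, so Na+ should be the smaller of the two — yet in this decreasing list Na+ sits before F-. Nothing else is reversed, so F- should move one place to the left.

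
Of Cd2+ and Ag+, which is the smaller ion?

Cd2+

These species are isoelectronic with 46 electrons. The only difference is the number of protons: Cd2+ (Z=48), Ag+ (Z=47). The strongest nuclear pull (Cd2+) gives the smallest ion.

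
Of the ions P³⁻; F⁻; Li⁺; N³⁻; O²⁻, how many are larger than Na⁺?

First list Z and electron count for each: Li⁺: 2 e⁻, Z=3, Na⁺: 10 e⁻, Z=11, F⁻: 10 e⁻, Z=9, O²⁻: 10 e⁻, Z=8, N³⁻: 10 e⁻, Z=7, P³⁻: 18 e⁻, Z=15. Li⁺ < Na⁺ (same group, 1 shell fewer); Na⁺ < F⁻ (isoelectronic, higher Z=11 is smaller); F⁻ < O²⁻ (isoelectronic, higher Z=9 is smaller); O²⁻ < N³⁻ (both 10 e⁻, Z=8>7); N³⁻ < P³⁻ (same group, period 2 vs 3).
Ordering all of them (including Na⁺) by radius gives Li⁺ < Na⁺ < F⁻ < O²⁻ < N³⁻ < P³⁻. So 4 are larger.

4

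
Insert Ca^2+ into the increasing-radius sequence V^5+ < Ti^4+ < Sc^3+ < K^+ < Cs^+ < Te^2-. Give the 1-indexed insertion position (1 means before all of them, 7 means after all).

4

V^5+ (Z=23, 18 e⁻), Ti^4+ (Z=22, 18 e⁻), Sc^3+ (Z=21, 18 e⁻), Ca^2+ (Z=20, 18 e⁻), K^+ (Z=19, 18 e⁻), Cs^+ (Z=55, 54 e⁻), Te^2- (Z=52, 54 e⁻). V^5+ < Ti^4+ (isoelectronic, higher Z=23 is smaller); Ti^4+ < Sc^3+ (both 18 e⁻, Z=22>21); Sc^3+ < Ca^2+ (both 18 e⁻, Z=21>20); Ca^2+ < K^+ (isoelectronic, higher Z=20 is smaller); K^+ < Cs^+ (same group, period 4 vs 6); Cs^+ < Te^2- (isoelectronic, higher Z=55 is smaller).
Putting Ca^2+ in gives V^5+ < Ti^4+ < Sc^3+ < Ca^2+ < K^+ < Cs^+ < Te^2-; it lands at slot 4.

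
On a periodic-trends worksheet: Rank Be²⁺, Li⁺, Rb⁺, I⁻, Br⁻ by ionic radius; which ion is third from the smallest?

Rb⁺

Tabulating Z and e⁻: Be²⁺ has 2 e⁻ (Z=4), Li⁺ has 2 e⁻ (Z=3), Rb⁺ has 36 e⁻ (Z=37), Br⁻ has 36 e⁻ (Z=35), I⁻ has 54 e⁻ (Z=53). Be²⁺ < Li⁺ (both 2 e⁻, Z=4>3); Li⁺ < Rb⁺ (same group, 3 shells fewer); Rb⁺ < Br⁻ (isoelectronic, higher Z=37 is smaller); Br⁻ < I⁻ (same group, 1 shell fewer).
Full ascending order: Be²⁺ < Li⁺ < Rb⁺ < Br⁻ < I⁻. Counting from the smallest, position 3 is Rb⁺.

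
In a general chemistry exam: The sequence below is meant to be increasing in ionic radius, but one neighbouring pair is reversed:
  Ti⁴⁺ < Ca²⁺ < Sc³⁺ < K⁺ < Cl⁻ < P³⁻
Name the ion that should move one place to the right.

Compare adjacent ions: they are isoelectronic (18 e⁻) and Sc has more protons than Ca (21 vs 20), making Sc³⁺ smaller — yet in this increasing list Ca²⁺ sits before Sc³⁺. Nothing else is reversed, so Ca²⁺ should move one place to the right.

Ca²⁺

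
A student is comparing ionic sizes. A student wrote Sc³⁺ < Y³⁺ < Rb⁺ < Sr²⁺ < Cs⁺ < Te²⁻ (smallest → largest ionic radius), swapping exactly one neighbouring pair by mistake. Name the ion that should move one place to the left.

Check each adjacent pair. Rb⁺ and Sr²⁺ are reversed: both have 36 electrons but Z(Sr)=38 > Z(Rb)=37, so Sr²⁺ should be the smaller of the two. No other neighbouring pair contradicts the periodic trends, so Sr²⁺ is the ion listed too late.

Sr²⁺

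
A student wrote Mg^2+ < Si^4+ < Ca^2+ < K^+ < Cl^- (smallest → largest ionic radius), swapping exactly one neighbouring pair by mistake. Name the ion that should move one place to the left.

Si^4+

Check each adjacent pair. Mg^2+ and Si^4+ are reversed: they are isoelectronic (10 e⁻) and Si has more protons than Mg (14 vs 12), making Si^4+ smaller. No other neighbouring pair contradicts the periodic trends, so Si^4+ is the ion listed too late.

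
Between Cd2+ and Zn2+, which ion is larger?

Cd2+

These ions sit in one column with identical charge. Each step down the periodic table adds a principal shell, increasing the radius.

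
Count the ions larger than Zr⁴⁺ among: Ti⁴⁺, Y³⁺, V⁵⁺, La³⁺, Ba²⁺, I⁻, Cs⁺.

Work out protons and electrons: V⁵⁺ has 18 e⁻ (Z=23), Ti⁴⁺ has 18 e⁻ (Z=22), Zr⁴⁺ has 36 e⁻ (Z=40), Y³⁺ has 36 e⁻ (Z=39), La³⁺ has 54 e⁻ (Z=57), Ba²⁺ has 54 e⁻ (Z=56), Cs⁺ has 54 e⁻ (Z=55), I⁻ has 54 e⁻ (Z=53). V⁵⁺ < Ti⁴⁺ (both 18 e⁻, Z=23>22); Ti⁴⁺ < Zr⁴⁺ (same group, period 4 vs 5); Zr⁴⁺ < Y³⁺ (both 36 e⁻, Z=40>39); Y³⁺ < La³⁺ (same group, period 5 vs 6); La³⁺ < Ba²⁺ (isoelectronic, higher Z=57 is smaller); Ba²⁺ < Cs⁺ (both 54 e⁻, Z=56>55); Cs⁺ < I⁻ (isoelectronic, higher Z=55 is smaller).
Ordering all of them (including Zr⁴⁺) by radius gives V⁵⁺ < Ti⁴⁺ < Zr⁴⁺ < Y³⁺ < La³⁺ < Ba²⁺ < Cs⁺ < I⁻. Count: 5.

5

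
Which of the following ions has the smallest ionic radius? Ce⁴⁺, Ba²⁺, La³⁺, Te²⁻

Ce⁴⁺

Each ion has 54 electrons. The ranking follows nuclear charge in reverse — greater Z gives a smaller radius. Ce⁴⁺ (Z=58), La³⁺ (Z=57), Ba²⁺ (Z=56), Te²⁻ (Z=52).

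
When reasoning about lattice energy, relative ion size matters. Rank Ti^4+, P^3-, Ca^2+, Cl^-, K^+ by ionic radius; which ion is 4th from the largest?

Ca^2+

All of these have 18 electrons (isoelectronic). With the same electron cloud, the ion with the most protons pulls it in tightest. Nuclear charges: Ti^4+ (Z=22), Ca^2+ (Z=20), K^+ (Z=19), Cl^- (Z=17), P^3- (Z=15). Highest Z is smallest.
Ordering: Ti^4+ < Ca^2+ < K^+ < Cl^- < P^3-. The 4th largest is Ca^2+.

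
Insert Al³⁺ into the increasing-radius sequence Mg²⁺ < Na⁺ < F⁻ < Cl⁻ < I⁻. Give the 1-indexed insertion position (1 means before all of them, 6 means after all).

Work out protons and electrons: Al³⁺ (Z=13, 10 e⁻), Mg²⁺ (Z=12, 10 e⁻), Na⁺ (Z=11, 10 e⁻), F⁻ (Z=9, 10 e⁻), Cl⁻ (Z=17, 18 e⁻), I⁻ (Z=53, 54 e⁻). Al³⁺ < Mg²⁺ (both 10 e⁻, Z=13>12); Mg²⁺ < Na⁺ (both 10 e⁻, Z=12>11); Na⁺ < F⁻ (both 10 e⁻, Z=11>9); F⁻ < Cl⁻ (same group, period 2 vs 3); Cl⁻ < I⁻ (same group, period 3 vs 5).
Merged order: Al³⁺ < Mg²⁺ < Na⁺ < F⁻ < Cl⁻ < I⁻ — Al³⁺ is number 1.

1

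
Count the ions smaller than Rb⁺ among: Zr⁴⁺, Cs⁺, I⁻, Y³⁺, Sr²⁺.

3

First list Z and electron count for each: Zr⁴⁺ has 36 e⁻ (Z=40), Y³⁺ has 36 e⁻ (Z=39), Sr²⁺ has 36 e⁻ (Z=38), Rb⁺ has 36 e⁻ (Z=37), Cs⁺ has 54 e⁻ (Z=55), I⁻ has 54 e⁻ (Z=53). Zr⁴⁺ < Y³⁺ (isoelectronic, higher Z=40 is smaller); Y³⁺ < Sr²⁺ (both 36 e⁻, Z=39>38); Sr²⁺ < Rb⁺ (isoelectronic, higher Z=38 is smaller); Rb⁺ < Cs⁺ (same group, period 5 vs 6); Cs⁺ < I⁻ (isoelectronic, higher Z=55 is smaller).
Placing each against Rb⁺: smaller — Zr⁴⁺, Y³⁺, Sr²⁺; larger — Cs⁺, I⁻. Count: 3.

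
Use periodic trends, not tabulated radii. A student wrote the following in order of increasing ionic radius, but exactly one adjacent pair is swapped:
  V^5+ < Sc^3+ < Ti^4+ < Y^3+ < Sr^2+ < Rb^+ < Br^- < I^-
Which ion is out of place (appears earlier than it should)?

Sc^3+

Compare adjacent ions: Ti^4+ and Sc^3+ share 18 electrons; the higher nuclear charge on Ti (Z=22) contracts it more, so Ti^4+ < Sc^3+ — yet in this increasing list Sc^3+ sits before Ti^4+. Nothing else is reversed, so Sc^3+ should move one place to the right.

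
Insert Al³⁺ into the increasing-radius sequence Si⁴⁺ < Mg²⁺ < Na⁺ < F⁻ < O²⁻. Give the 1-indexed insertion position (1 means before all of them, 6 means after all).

2

These species are isoelectronic with 10 electrons. The only difference is the number of protons: Si⁴⁺ (Z=14), Al³⁺ (Z=13), Mg²⁺ (Z=12), Na⁺ (Z=11), F⁻ (Z=9), O²⁻ (Z=8). The strongest nuclear pull (Si⁴⁺) gives the smallest ion.
Putting Al³⁺ in gives Si⁴⁺ < Al³⁺ < Mg²⁺ < Na⁺ < F⁻ < O²⁻; it lands at slot 2.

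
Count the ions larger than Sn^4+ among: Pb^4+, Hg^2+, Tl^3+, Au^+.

Work out protons and electrons: Sn^4+ (Z=50, 46 e⁻), Pb^4+ (Z=82, 78 e⁻), Tl^3+ (Z=81, 78 e⁻), Hg^2+ (Z=80, 78 e⁻), Au^+ (Z=79, 78 e⁻). Sn^4+ < Pb^4+ (same group, period 5 vs 6); Pb^4+ < Tl^3+ (both 78 e⁻, Z=82>81); Tl^3+ < Hg^2+ (both 78 e⁻, Z=81>80); Hg^2+ < Au^+ (both 78 e⁻, Z=80>79).
Relative to Sn^4+, the ions that are larger are Pb^4+, Tl^3+, Hg^2+, Au^+. So 4 are larger.

4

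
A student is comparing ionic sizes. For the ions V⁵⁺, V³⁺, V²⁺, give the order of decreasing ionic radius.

V²⁺ > V³⁺ > V⁵⁺

For a single element, ionic radius drops as positive charge rises — V⁵⁺ < V²⁺.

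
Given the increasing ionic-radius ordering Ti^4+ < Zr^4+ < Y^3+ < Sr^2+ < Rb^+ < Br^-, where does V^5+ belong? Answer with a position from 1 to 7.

1

Tabulating Z and e⁻: V^5+: 18 e⁻, Z=23, Ti^4+: 18 e⁻, Z=22, Zr^4+: 36 e⁻, Z=40, Y^3+: 36 e⁻, Z=39, Sr^2+: 36 e⁻, Z=38, Rb^+: 36 e⁻, Z=37, Br^-: 36 e⁻, Z=35. V^5+ < Ti^4+ (both 18 e⁻, Z=23>22); Ti^4+ < Zr^4+ (same group, 1 shell fewer); Zr^4+ < Y^3+ (both 36 e⁻, Z=40>39); Y^3+ < Sr^2+ (both 36 e⁻, Z=39>38); Sr^2+ < Rb^+ (isoelectronic, higher Z=38 is smaller); Rb^+ < Br^- (both 36 e⁻, Z=37>35).
Putting V^5+ in gives V^5+ < Ti^4+ < Zr^4+ < Y^3+ < Sr^2+ < Rb^+ < Br^-; it lands at slot 1.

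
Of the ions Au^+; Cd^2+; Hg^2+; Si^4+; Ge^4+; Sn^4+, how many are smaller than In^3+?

Electron counts and nuclear charges: Si^4+: 10 e⁻, Z=14, Ge^4+: 28 e⁻, Z=32, Sn^4+: 46 e⁻, Z=50, In^3+: 46 e⁻, Z=49, Cd^2+: 46 e⁻, Z=48, Hg^2+: 78 e⁻, Z=80, Au^+: 78 e⁻, Z=79. Si^4+ < Ge^4+ (same group, 1 shell fewer); Ge^4+ < Sn^4+ (same group, 1 shell fewer); Sn^4+ < In^3+ (both 46 e⁻, Z=50>49); In^3+ < Cd^2+ (isoelectronic, higher Z=49 is smaller); Cd^2+ < Hg^2+ (same group, 1 shell fewer); Hg^2+ < Au^+ (isoelectronic, higher Z=80 is smaller).
Relative to In^3+, the ions that are smaller are Si^4+, Ge^4+, Sn^4+. That's 3.

3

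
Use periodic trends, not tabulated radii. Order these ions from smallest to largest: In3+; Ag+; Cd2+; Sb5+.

Each ion has 46 electrons. The ranking follows nuclear charge in reverse — greater Z gives a smaller radius. Sb5+ (Z=51), In3+ (Z=49), Cd2+ (Z=48), Ag+ (Z=47).

Sb5+ < In3+ < Cd2+ < Ag+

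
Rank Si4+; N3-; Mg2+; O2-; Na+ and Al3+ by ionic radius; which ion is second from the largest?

O2-

Each ion has 10 electrons. The ranking follows nuclear charge in reverse — greater Z gives a smaller radius. Si4+ (Z=14), Al3+ (Z=13), Mg2+ (Z=12), Na+ (Z=11), O2- (Z=8), N3- (Z=7).
That gives Si4+ < Al3+ < Mg2+ < Na+ < O2- < N3-. From the largest end, number 2 is O2-.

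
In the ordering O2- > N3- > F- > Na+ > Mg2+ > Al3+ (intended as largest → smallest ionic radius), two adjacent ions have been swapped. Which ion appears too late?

The pair O2-, N3- is the wrong way round — O2- and N3- share 10 electrons; the higher nuclear charge on O (Z=8) contracts it more, so O2- < N3-. All other adjacent pairs agree with periodic trends, so N3- is the misplaced ion.

N3-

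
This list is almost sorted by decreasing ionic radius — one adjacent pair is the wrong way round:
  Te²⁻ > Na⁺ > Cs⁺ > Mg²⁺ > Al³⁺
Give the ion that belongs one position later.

Na⁺

Check each adjacent pair. Na⁺ and Cs⁺ are reversed: Na⁺ and Cs⁺ are in one column with the same charge; the lighter period-3 ion has 3 fewer shells and is smaller. No other neighbouring pair contradicts the periodic trends, so Na⁺ is the ion listed too early.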